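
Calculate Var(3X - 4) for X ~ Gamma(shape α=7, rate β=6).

For X ~ Gamma(shape α=7, rate β=6):
Var(X) = \frac{7}{36}
Var(3X - 4) = (3)² × Var(X) = 9 × \frac{7}{36} = \frac{7}{4}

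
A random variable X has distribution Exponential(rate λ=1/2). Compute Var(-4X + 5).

For X ~ Exponential(rate λ=1/2):
Var(X) = 4
Var(-4X + 5) = (-4)² × Var(X) = 16 × 4 = 64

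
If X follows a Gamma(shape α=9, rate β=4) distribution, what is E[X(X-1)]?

E[X(X-1)] = E[X² - X] = E[X²] - E[X]
E[X] = \frac{9}{4}
E[X²] = Var(X) + (E[X])² = \frac{9}{16} + (\frac{9}{4})² = \frac{45}{8}
E[X(X-1)] = \frac{45}{8} - \frac{9}{4} = \frac{27}{8}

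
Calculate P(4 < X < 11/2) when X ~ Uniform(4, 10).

P(4 < X < 11/2) = ∫_{4}^{11/2} f(x) dx
where f(x) = \frac{1}{6}
= \frac{1}{4}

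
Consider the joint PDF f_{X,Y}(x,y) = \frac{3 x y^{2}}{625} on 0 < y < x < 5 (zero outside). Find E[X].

f_X(x) = ∫_0^x \frac{3 x y^{2}}{625} dy = \frac{x^{4}}{625}
E[X] = ∫_0^5 x × (\frac{x^{4}}{625}) dx = \frac{25}{6}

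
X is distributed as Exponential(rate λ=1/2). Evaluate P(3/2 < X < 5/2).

P(3/2 < X < 5/2) = ∫_{3/2}^{5/2} f(x) dx
where f(x) = \frac{e^{- \frac{x}{2}}}{2}
= - \frac{1 - e^{\frac{1}{2}}}{e^{\frac{5}{4}}}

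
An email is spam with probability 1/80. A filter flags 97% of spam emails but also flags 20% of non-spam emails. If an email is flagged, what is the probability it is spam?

Let D = the rare event, + = positive/flagged.
P(D) = 1/80
P(+|D) = 97/100
P(+|D') = 20/100 = 1/5
P(+) = P(+|D)P(D) + P(+|D')P(D')
     = \frac{97}{100} × \frac{1}{80} + \frac{1}{5} × \frac{79}{80}
     = \frac{1677}{8000}
P(D|+) = P(+|D)P(D)/P(+) = \frac{97}{1677}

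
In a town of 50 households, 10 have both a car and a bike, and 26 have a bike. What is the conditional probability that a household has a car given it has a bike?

P(A ∩ B) = 10/50 = 1/5
P(B) = 26/50 = 13/25
P(A|B) = P(A ∩ B) / P(B) = (1/5) / (13/25) = 5/13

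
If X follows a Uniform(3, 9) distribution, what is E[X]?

For X ~ Uniform(3, 9), the expected value is:
E[X] = 6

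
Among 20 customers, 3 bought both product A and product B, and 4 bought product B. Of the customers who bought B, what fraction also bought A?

P(A ∩ B) = 3/20
P(B) = 4/20 = 1/5
P(A|B) = P(A ∩ B) / P(B) = (3/20) / (1/5) = 3/4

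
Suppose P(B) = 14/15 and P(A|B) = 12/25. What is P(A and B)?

By definition, P(A|B) = P(A ∩ B) / P(B)
So P(A ∩ B) = P(A|B) × P(B)
= 12/25 × 14/15
= 56/125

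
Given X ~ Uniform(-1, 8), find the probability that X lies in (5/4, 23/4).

P(5/4 < X < 23/4) = ∫_{5/4}^{23/4} f(x) dx
where f(x) = \frac{1}{9}
= \frac{1}{2}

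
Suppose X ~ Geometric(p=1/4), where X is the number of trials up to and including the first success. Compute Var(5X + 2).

For X ~ Geometric(p=1/4), where X is the number of trials up to and including the first success:
Var(X) = 12
Var(5X + 2) = (5)² × Var(X) = 25 × 12 = 300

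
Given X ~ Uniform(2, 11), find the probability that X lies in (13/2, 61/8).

P(13/2 < X < 61/8) = ∫_{13/2}^{61/8} f(x) dx
where f(x) = \frac{1}{9}
= \frac{1}{8}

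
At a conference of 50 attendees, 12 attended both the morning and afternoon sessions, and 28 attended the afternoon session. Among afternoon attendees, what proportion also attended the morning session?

P(A ∩ B) = 12/50 = 6/25
P(B) = 28/50 = 14/25
P(A|B) = P(A ∩ B) / P(B) = (6/25) / (14/25) = 3/7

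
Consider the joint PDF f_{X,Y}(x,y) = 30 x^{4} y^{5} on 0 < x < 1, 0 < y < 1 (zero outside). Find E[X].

E[X] = ∫_0^1 ∫_0^1 x × f(x,y) dy dx
= ∫_0^1 ∫_0^1 x × (30 x^{4} y^{5}) dy dx
= \frac{5}{6}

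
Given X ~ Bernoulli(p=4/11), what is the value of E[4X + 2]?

For X ~ Bernoulli(p=4/11):
E[X] = \frac{4}{11}
E[4X + 2] = 4 × E[X] + 2 = \frac{38}{11}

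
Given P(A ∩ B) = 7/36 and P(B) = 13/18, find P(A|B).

P(A|B) = P(A ∩ B) / P(B)
= (7/36) / (13/18)
= 7/26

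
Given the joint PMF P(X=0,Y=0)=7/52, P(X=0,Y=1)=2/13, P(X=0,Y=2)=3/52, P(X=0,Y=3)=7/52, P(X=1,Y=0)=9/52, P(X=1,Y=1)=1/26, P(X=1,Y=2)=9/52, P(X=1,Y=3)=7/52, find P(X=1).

P(X=1) = P(X=1,Y=0) + P(X=1,Y=1) + P(X=1,Y=2) + P(X=1,Y=3)
= 9/52 + 1/26 + 9/52 + 7/52
= 27/52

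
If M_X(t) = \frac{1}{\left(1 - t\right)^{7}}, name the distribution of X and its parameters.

The MGF M(t) = \frac{1}{\left(1 - t\right)^{7}} is the standard form for the Gamma distribution.
Comparing with the known MGF formula identifies: Gamma(shape α=7, rate β=1)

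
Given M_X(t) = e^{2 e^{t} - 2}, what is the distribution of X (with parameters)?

The MGF M(t) = e^{2 e^{t} - 2} is the standard form for the Poisson distribution.
Comparing with the known MGF formula identifies: Poisson(λ=2)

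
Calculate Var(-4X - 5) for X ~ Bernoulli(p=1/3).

For X ~ Bernoulli(p=1/3):
Var(X) = \frac{2}{9}
Var(-4X - 5) = (-4)² × Var(X) = 16 × \frac{2}{9} = \frac{32}{9}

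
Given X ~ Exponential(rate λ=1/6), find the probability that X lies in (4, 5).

P(4 < X < 5) = ∫_{4}^{5} f(x) dx
where f(x) = \frac{e^{- \frac{x}{6}}}{6}
= - \frac{1}{e^{\frac{5}{6}}} + e^{- \frac{2}{3}}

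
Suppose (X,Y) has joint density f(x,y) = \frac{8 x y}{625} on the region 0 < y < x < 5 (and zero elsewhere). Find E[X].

f_X(x) = ∫_0^x \frac{8 x y}{625} dy = \frac{4 x^{3}}{625}
E[X] = ∫_0^5 x × (\frac{4 x^{3}}{625}) dx = 4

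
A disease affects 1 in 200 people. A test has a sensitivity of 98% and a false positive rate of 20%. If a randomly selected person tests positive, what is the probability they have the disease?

Let D = the rare event, + = positive/flagged.
P(D) = 1/200
P(+|D) = 98/100 = 49/50
P(+|D') = 20/100 = 1/5
P(+) = P(+|D)P(D) + P(+|D')P(D')
     = \frac{49}{50} × \frac{1}{200} + \frac{1}{5} × \frac{199}{200}
     = \frac{2039}{10000}
P(D|+) = P(+|D)P(D)/P(+) = \frac{49}{2039}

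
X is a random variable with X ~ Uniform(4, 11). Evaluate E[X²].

Using the identity E[X²] = Var(X) + (E[X])²:
E[X] = \frac{15}{2}
Var(X) = \frac{49}{12}
E[X²] = \frac{49}{12} + (\frac{15}{2})²
= \frac{181}{3}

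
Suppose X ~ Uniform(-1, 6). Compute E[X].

For X ~ Uniform(-1, 6), the expected value is:
E[X] = \frac{5}{2}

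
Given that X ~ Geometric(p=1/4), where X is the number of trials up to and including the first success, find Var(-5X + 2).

For X ~ Geometric(p=1/4), where X is the number of trials up to and including the first success:
Var(X) = 12
Var(-5X + 2) = (-5)² × Var(X) = 25 × 12 = 300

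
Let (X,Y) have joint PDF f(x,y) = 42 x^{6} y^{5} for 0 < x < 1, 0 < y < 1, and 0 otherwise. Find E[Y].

E[Y] = ∫_0^1 ∫_0^1 y × f(x,y) dx dy
= \frac{6}{7}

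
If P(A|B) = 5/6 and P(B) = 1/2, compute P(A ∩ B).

By definition, P(A|B) = P(A ∩ B) / P(B)
So P(A ∩ B) = P(A|B) × P(B)
= 5/6 × 1/2
= 5/12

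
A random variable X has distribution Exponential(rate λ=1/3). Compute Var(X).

For X ~ Exponential(rate λ=1/3):
Var(X) = 9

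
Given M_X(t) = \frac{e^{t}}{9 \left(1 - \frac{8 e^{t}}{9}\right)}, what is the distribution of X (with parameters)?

The MGF M(t) = \frac{e^{t}}{9 \left(1 - \frac{8 e^{t}}{9}\right)} is the standard form for the Geometric distribution.
Comparing with the known MGF formula identifies: Geometric(p=1/9), X = trial number of first success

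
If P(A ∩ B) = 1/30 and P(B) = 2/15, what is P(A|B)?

P(A|B) = P(A ∩ B) / P(B)
= (1/30) / (2/15)
= 1/4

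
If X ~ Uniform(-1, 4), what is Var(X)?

For X ~ Uniform(-1, 4):
Var(X) = \frac{25}{12}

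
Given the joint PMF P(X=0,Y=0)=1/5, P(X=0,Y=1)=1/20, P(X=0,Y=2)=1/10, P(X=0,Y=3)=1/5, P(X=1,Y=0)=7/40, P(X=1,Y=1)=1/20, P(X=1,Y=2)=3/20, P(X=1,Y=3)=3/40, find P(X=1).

P(X=1) = P(X=1,Y=0) + P(X=1,Y=1) + P(X=1,Y=2) + P(X=1,Y=3)
= 7/40 + 1/20 + 3/20 + 3/40
= 9/20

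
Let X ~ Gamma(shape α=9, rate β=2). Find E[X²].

Using the identity E[X²] = Var(X) + (E[X])²:
E[X] = \frac{9}{2}
Var(X) = \frac{9}{4}
E[X²] = \frac{9}{4} + (\frac{9}{2})²
= \frac{45}{2}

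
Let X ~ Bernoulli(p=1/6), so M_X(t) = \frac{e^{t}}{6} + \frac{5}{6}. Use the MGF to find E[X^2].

To find E[X^2], compute M^(2)(0):
M^(1)(t) = \frac{e^{t}}{6}
M^(2)(t) = \frac{e^{t}}{6}
M^(2)(0) = \frac{1}{6}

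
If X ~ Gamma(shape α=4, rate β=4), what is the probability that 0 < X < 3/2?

P(0 < X < 3/2) = ∫_{0}^{3/2} f(x) dx
where f(x) = \frac{128 x^{3} e^{- 4 x}}{3}
= 1 - \frac{61}{e^{6}}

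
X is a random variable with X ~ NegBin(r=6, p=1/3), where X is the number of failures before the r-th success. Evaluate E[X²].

Using the identity E[X²] = Var(X) + (E[X])²:
E[X] = 12
Var(X) = 36
E[X²] = 36 + (12)²
= 180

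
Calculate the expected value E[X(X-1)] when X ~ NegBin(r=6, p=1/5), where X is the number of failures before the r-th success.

E[X(X-1)] = E[X² - X] = E[X²] - E[X]
E[X] = 24
E[X²] = Var(X) + (E[X])² = 120 + (24)² = 696
E[X(X-1)] = 696 - 24 = 672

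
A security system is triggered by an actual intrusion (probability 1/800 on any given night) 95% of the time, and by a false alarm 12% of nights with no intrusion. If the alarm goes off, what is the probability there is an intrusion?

Let D = the rare event, + = positive/flagged.
P(D) = 1/800
P(+|D) = 95/100 = 19/20
P(+|D') = 12/100 = 3/25
P(+) = P(+|D)P(D) + P(+|D')P(D')
     = \frac{19}{20} × \frac{1}{800} + \frac{3}{25} × \frac{799}{800}
     = \frac{9683}{80000}
P(D|+) = P(+|D)P(D)/P(+) = \frac{95}{9683}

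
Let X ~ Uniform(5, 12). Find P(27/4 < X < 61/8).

P(27/4 < X < 61/8) = ∫_{27/4}^{61/8} f(x) dx
where f(x) = \frac{1}{7}
= \frac{1}{8}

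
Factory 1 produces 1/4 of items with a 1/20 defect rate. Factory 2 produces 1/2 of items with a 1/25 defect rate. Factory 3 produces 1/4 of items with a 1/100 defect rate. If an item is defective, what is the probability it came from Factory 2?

Using Bayes' theorem:
P(F1) = 1/4, P(D|F1) = 1/20
P(F2) = 1/2, P(D|F2) = 1/25
P(F3) = 1/4, P(D|F3) = 1/100
P(D) = P(D|F1)P(F1) + P(D|F2)P(F2) + P(D|F3)P(F3)
     = \frac{7}{200}
P(F2|D) = P(D|F2)P(F2) / P(D)
= \frac{4}{7}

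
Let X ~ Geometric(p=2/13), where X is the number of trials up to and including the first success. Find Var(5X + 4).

For X ~ Geometric(p=2/13), where X is the number of trials up to and including the first success:
Var(X) = \frac{143}{4}
Var(5X + 4) = (5)² × Var(X) = 25 × \frac{143}{4} = \frac{3575}{4}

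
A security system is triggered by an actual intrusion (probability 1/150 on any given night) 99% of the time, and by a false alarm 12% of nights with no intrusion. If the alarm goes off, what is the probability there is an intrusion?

Let D = the rare event, + = positive/flagged.
P(D) = 1/150
P(+|D) = 99/100
P(+|D') = 12/100 = 3/25
P(+) = P(+|D)P(D) + P(+|D')P(D')
     = \frac{99}{100} × \frac{1}{150} + \frac{3}{25} × \frac{149}{150}
     = \frac{629}{5000}
P(D|+) = P(+|D)P(D)/P(+) = \frac{33}{629}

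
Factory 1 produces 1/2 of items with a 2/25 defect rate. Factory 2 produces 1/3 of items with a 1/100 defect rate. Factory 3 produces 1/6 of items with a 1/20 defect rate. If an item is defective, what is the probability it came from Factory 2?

Using Bayes' theorem:
P(F1) = 1/2, P(D|F1) = 2/25
P(F2) = 1/3, P(D|F2) = 1/100
P(F3) = 1/6, P(D|F3) = 1/20
P(D) = P(D|F1)P(F1) + P(D|F2)P(F2) + P(D|F3)P(F3)
     = \frac{31}{600}
P(F2|D) = P(D|F2)P(F2) / P(D)
= \frac{2}{31}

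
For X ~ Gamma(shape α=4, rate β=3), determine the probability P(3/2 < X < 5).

P(3/2 < X < 5) = ∫_{3/2}^{5} f(x) dx
where f(x) = \frac{27 x^{3} e^{- 3 x}}{2}
= - \frac{691}{e^{15}} + \frac{493}{16 e^{\frac{9}{2}}}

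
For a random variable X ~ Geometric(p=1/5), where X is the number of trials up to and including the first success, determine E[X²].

Using the identity E[X²] = Var(X) + (E[X])²:
E[X] = 5
Var(X) = 20
E[X²] = 20 + (5)²
= 45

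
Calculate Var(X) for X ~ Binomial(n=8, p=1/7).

For X ~ Binomial(n=8, p=1/7):
Var(X) = \frac{48}{49}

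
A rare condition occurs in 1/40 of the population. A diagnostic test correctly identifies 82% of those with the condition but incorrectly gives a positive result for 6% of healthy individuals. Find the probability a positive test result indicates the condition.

Let D = the rare event, + = positive/flagged.
P(D) = 1/40
P(+|D) = 82/100 = 41/50
P(+|D') = 6/100 = 3/50
P(+) = P(+|D)P(D) + P(+|D')P(D')
     = \frac{41}{50} × \frac{1}{40} + \frac{3}{50} × \frac{39}{40}
     = \frac{79}{1000}
P(D|+) = P(+|D)P(D)/P(+) = \frac{41}{158}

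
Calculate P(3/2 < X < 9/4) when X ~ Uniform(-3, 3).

P(3/2 < X < 9/4) = ∫_{3/2}^{9/4} f(x) dx
where f(x) = \frac{1}{6}
= \frac{1}{8}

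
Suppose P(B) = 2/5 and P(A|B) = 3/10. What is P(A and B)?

By definition, P(A|B) = P(A ∩ B) / P(B)
So P(A ∩ B) = P(A|B) × P(B)
= 3/10 × 2/5
= 3/25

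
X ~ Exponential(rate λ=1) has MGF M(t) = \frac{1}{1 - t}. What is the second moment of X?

To find E[X^2], compute M^(2)(0):
M^(1)(t) = \frac{1}{\left(1 - t\right)^{2}}
M^(2)(t) = \frac{2}{\left(1 - t\right)^{3}}
M^(2)(0) = 2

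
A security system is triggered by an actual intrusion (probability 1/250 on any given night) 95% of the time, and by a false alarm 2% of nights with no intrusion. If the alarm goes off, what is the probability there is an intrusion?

Let D = the rare event, + = positive/flagged.
P(D) = 1/250
P(+|D) = 95/100 = 19/20
P(+|D') = 2/100 = 1/50
P(+) = P(+|D)P(D) + P(+|D')P(D')
     = \frac{19}{20} × \frac{1}{250} + \frac{1}{50} × \frac{249}{250}
     = \frac{593}{25000}
P(D|+) = P(+|D)P(D)/P(+) = \frac{95}{593}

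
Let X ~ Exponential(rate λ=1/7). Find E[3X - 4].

For X ~ Exponential(rate λ=1/7):
E[X] = 7
E[3X - 4] = 3 × E[X] - 4 = 17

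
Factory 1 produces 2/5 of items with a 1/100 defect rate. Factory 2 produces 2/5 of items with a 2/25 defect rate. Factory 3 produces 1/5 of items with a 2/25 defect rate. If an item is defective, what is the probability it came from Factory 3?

Using Bayes' theorem:
P(F1) = 2/5, P(D|F1) = 1/100
P(F2) = 2/5, P(D|F2) = 2/25
P(F3) = 1/5, P(D|F3) = 2/25
P(D) = P(D|F1)P(F1) + P(D|F2)P(F2) + P(D|F3)P(F3)
     = \frac{13}{250}
P(F3|D) = P(D|F3)P(F3) / P(D)
= \frac{4}{13}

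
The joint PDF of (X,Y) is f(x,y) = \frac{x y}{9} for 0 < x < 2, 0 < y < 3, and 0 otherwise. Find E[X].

f_X(x) = ∫_0^3 \frac{x y}{9} dy = \frac{x}{2}
E[X] = ∫_0^2 x × (\frac{x}{2}) dx = \frac{4}{3}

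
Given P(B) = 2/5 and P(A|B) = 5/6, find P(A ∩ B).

By definition, P(A|B) = P(A ∩ B) / P(B)
So P(A ∩ B) = P(A|B) × P(B)
= 5/6 × 2/5
= 1/3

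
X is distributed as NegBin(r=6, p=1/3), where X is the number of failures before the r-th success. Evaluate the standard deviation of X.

For X ~ NegBin(r=6, p=1/3), where X is the number of failures before the r-th success:
Var(X) = 36
SD(X) = √(Var(X)) = √(36) = 6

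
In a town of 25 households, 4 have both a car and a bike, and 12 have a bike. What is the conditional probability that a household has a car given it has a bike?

P(A ∩ B) = 4/25
P(B) = 12/25
P(A|B) = P(A ∩ B) / P(B) = (4/25) / (12/25) = 1/3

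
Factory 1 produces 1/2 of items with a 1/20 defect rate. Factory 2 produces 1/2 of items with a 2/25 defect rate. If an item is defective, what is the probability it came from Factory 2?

Using Bayes' theorem:
P(F1) = 1/2, P(D|F1) = 1/20
P(F2) = 1/2, P(D|F2) = 2/25
P(D) = P(D|F1)P(F1) + P(D|F2)P(F2)
     = \frac{13}{200}
P(F2|D) = P(D|F2)P(F2) / P(D)
= \frac{8}{13}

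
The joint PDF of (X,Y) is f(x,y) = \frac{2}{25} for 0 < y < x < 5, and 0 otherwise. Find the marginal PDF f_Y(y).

f_Y(y) = ∫_y^5 \frac{2}{25} dx = \frac{2}{5} - \frac{2 y}{25}
for 0 < y < 5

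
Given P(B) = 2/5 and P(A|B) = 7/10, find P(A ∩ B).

By definition, P(A|B) = P(A ∩ B) / P(B)
So P(A ∩ B) = P(A|B) × P(B)
= 7/10 × 2/5
= 7/25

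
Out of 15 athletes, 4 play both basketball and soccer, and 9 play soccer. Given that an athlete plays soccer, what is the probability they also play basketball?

P(A ∩ B) = 4/15
P(B) = 9/15 = 3/5
P(A|B) = P(A ∩ B) / P(B) = (4/15) / (3/5) = 4/9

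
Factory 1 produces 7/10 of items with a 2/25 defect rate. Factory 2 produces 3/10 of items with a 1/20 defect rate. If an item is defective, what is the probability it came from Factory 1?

Using Bayes' theorem:
P(F1) = 7/10, P(D|F1) = 2/25
P(F2) = 3/10, P(D|F2) = 1/20
P(D) = P(D|F1)P(F1) + P(D|F2)P(F2)
     = \frac{71}{1000}
P(F1|D) = P(D|F1)P(F1) / P(D)
= \frac{56}{71}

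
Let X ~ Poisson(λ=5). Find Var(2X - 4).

For X ~ Poisson(λ=5):
Var(X) = 5
Var(2X - 4) = (2)² × Var(X) = 4 × 5 = 20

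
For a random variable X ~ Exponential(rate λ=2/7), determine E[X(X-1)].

E[X(X-1)] = E[X² - X] = E[X²] - E[X]
E[X] = \frac{7}{2}
E[X²] = Var(X) + (E[X])² = \frac{49}{4} + (\frac{7}{2})² = \frac{49}{2}
E[X(X-1)] = \frac{49}{2} - \frac{7}{2} = 21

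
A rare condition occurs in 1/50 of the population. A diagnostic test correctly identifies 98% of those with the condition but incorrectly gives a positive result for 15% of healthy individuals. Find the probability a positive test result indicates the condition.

Let D = the rare event, + = positive/flagged.
P(D) = 1/50
P(+|D) = 98/100 = 49/50
P(+|D') = 15/100 = 3/20
P(+) = P(+|D)P(D) + P(+|D')P(D')
     = \frac{49}{50} × \frac{1}{50} + \frac{3}{20} × \frac{49}{50}
     = \frac{833}{5000}
P(D|+) = P(+|D)P(D)/P(+) = \frac{2}{17}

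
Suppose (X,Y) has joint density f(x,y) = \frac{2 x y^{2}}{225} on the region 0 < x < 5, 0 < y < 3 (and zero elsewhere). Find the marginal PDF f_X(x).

f_X(x) = ∫_0^3 f(x,y) dy
= ∫_0^3 \frac{2 x y^{2}}{225} dy
= \frac{2 x}{25} for 0 < x < 5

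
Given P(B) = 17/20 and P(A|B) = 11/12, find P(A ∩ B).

By definition, P(A|B) = P(A ∩ B) / P(B)
So P(A ∩ B) = P(A|B) × P(B)
= 11/12 × 17/20
= 187/240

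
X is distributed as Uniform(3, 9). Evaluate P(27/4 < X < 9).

P(27/4 < X < 9) = ∫_{27/4}^{9} f(x) dx
where f(x) = \frac{1}{6}
= \frac{3}{8}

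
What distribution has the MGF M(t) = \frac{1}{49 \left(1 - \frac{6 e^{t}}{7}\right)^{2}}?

The MGF M(t) = \frac{1}{49 \left(1 - \frac{6 e^{t}}{7}\right)^{2}} is the standard form for the NegativeBinomial distribution.
Comparing with the known MGF formula identifies: NegBin(r=2, p=1/7), X = failures before r-th success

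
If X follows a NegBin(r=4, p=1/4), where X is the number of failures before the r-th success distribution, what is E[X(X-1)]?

E[X(X-1)] = E[X² - X] = E[X²] - E[X]
E[X] = 12
E[X²] = Var(X) + (E[X])² = 48 + (12)² = 192
E[X(X-1)] = 192 - 12 = 180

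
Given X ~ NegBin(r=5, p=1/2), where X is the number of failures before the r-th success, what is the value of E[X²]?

Using the identity E[X²] = Var(X) + (E[X])²:
E[X] = 5
Var(X) = 10
E[X²] = 10 + (5)²
= 35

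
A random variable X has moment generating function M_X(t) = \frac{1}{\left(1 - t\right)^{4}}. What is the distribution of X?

The MGF M(t) = \frac{1}{\left(1 - t\right)^{4}} is the standard form for the Gamma distribution.
Comparing with the known MGF formula identifies: Gamma(shape α=4, rate β=1)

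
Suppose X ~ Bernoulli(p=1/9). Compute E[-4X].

For X ~ Bernoulli(p=1/9):
E[X] = \frac{1}{9}
E[-4X] = -4 × E[X] + 0 = - \frac{4}{9}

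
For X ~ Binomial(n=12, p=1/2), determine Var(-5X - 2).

For X ~ Binomial(n=12, p=1/2):
Var(X) = 3
Var(-5X - 2) = (-5)² × Var(X) = 25 × 3 = 75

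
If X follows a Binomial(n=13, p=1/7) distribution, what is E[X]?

For X ~ Binomial(n=13, p=1/7), the expected value is:
E[X] = \frac{13}{7}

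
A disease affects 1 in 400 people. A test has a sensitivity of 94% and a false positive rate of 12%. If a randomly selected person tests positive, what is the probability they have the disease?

Let D = the rare event, + = positive/flagged.
P(D) = 1/400
P(+|D) = 94/100 = 47/50
P(+|D') = 12/100 = 3/25
P(+) = P(+|D)P(D) + P(+|D')P(D')
     = \frac{47}{50} × \frac{1}{400} + \frac{3}{25} × \frac{399}{400}
     = \frac{2441}{20000}
P(D|+) = P(+|D)P(D)/P(+) = \frac{47}{2441}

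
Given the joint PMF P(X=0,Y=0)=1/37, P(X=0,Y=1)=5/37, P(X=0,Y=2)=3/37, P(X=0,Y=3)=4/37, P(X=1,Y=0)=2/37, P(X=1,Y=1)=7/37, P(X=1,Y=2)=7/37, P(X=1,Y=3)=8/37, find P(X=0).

P(X=0) = P(X=0,Y=0) + P(X=0,Y=1) + P(X=0,Y=2) + P(X=0,Y=3)
= 1/37 + 5/37 + 3/37 + 4/37
= 13/37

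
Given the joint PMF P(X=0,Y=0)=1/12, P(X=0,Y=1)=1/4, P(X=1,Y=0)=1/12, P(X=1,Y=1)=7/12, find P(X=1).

P(X=1) = P(X=1,Y=0) + P(X=1,Y=1)
= 1/12 + 7/12
= 2/3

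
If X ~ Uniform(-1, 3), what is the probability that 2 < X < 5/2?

P(2 < X < 5/2) = ∫_{2}^{5/2} f(x) dx
where f(x) = \frac{1}{4}
= \frac{1}{8}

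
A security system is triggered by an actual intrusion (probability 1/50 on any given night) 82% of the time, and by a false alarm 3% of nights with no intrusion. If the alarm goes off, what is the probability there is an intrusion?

Let D = the rare event, + = positive/flagged.
P(D) = 1/50
P(+|D) = 82/100 = 41/50
P(+|D') = 3/100
P(+) = P(+|D)P(D) + P(+|D')P(D')
     = \frac{41}{50} × \frac{1}{50} + \frac{3}{100} × \frac{49}{50}
     = \frac{229}{5000}
P(D|+) = P(+|D)P(D)/P(+) = \frac{82}{229}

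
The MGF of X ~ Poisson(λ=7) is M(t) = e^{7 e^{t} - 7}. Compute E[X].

To find E[X], compute M^(1)(0):
M^(1)(t) = 7 e^{t} e^{7 e^{t} - 7}
M^(1)(0) = 7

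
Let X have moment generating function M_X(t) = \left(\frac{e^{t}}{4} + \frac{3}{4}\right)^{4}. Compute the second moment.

To find E[X^2], compute M^(2)(0):
M^(1)(t) = \left(\frac{e^{t}}{4} + \frac{3}{4}\right)^{3} e^{t}
M^(2)(t) = \left(\frac{e^{t}}{4} + \frac{3}{4}\right)^{3} e^{t} + \frac{3 \left(\frac{e^{t}}{4} + \frac{3}{4}\right)^{2} e^{2 t}}{4}
M^(2)(0) = \frac{7}{4}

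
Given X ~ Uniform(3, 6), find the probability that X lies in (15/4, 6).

P(15/4 < X < 6) = ∫_{15/4}^{6} f(x) dx
where f(x) = \frac{1}{3}
= \frac{3}{4}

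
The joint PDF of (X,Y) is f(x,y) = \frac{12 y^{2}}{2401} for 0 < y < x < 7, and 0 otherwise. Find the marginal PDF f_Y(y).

f_Y(y) = ∫_y^7 \frac{12 y^{2}}{2401} dx = \frac{12 y^{2} \left(7 - y\right)}{2401}
for 0 < y < 7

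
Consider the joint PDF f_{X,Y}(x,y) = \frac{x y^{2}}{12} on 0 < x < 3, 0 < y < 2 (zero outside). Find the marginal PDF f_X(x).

f_X(x) = ∫_0^2 f(x,y) dy
= ∫_0^2 \frac{x y^{2}}{12} dy
= \frac{2 x}{9} for 0 < x < 3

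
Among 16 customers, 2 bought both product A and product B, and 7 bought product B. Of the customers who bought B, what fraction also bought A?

P(A ∩ B) = 2/16 = 1/8
P(B) = 7/16
P(A|B) = P(A ∩ B) / P(B) = (1/8) / (7/16) = 2/7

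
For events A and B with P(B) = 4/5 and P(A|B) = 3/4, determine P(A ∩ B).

By definition, P(A|B) = P(A ∩ B) / P(B)
So P(A ∩ B) = P(A|B) × P(B)
= 3/4 × 4/5
= 3/5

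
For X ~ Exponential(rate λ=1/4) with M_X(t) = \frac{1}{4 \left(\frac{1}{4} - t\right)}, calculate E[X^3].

To find E[X^3], compute M^(3)(0):
M^(1)(t) = \frac{1}{4 \left(\frac{1}{4} - t\right)^{2}}
M^(2)(t) = \frac{1}{2 \left(\frac{1}{4} - t\right)^{3}}
M^(3)(t) = \frac{3}{2 \left(\frac{1}{4} - t\right)^{4}}
M^(3)(0) = 384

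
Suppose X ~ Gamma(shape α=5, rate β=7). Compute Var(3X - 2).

For X ~ Gamma(shape α=5, rate β=7):
Var(X) = \frac{5}{49}
Var(3X - 2) = (3)² × Var(X) = 9 × \frac{5}{49} = \frac{45}{49}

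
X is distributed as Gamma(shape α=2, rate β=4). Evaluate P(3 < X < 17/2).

P(3 < X < 17/2) = ∫_{3}^{17/2} f(x) dx
where f(x) = 16 x e^{- 4 x}
= \frac{-35 + 13 e^{22}}{e^{34}}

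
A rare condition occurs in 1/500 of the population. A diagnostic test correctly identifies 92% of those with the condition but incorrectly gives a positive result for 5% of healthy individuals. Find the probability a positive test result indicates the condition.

Let D = the rare event, + = positive/flagged.
P(D) = 1/500
P(+|D) = 92/100 = 23/25
P(+|D') = 5/100 = 1/20
P(+) = P(+|D)P(D) + P(+|D')P(D')
     = \frac{23}{25} × \frac{1}{500} + \frac{1}{20} × \frac{499}{500}
     = \frac{2587}{50000}
P(D|+) = P(+|D)P(D)/P(+) = \frac{92}{2587}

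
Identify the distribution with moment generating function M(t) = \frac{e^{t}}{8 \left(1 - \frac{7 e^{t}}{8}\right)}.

The MGF M(t) = \frac{e^{t}}{8 \left(1 - \frac{7 e^{t}}{8}\right)} is the standard form for the Geometric distribution.
Comparing with the known MGF formula identifies: Geometric(p=1/8), X = trial number of first success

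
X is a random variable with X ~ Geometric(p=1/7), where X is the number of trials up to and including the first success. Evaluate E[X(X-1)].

E[X(X-1)] = E[X² - X] = E[X²] - E[X]
E[X] = 7
E[X²] = Var(X) + (E[X])² = 42 + (7)² = 91
E[X(X-1)] = 91 - 7 = 84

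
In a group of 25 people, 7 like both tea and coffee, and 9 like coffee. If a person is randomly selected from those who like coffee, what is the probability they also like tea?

P(A ∩ B) = 7/25
P(B) = 9/25
P(A|B) = P(A ∩ B) / P(B) = (7/25) / (9/25) = 7/9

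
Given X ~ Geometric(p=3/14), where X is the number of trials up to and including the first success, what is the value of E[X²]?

Using the identity E[X²] = Var(X) + (E[X])²:
E[X] = \frac{14}{3}
Var(X) = \frac{154}{9}
E[X²] = \frac{154}{9} + (\frac{14}{3})²
= \frac{350}{9}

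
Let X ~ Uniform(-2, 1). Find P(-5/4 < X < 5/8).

P(-5/4 < X < 5/8) = ∫_{-5/4}^{5/8} f(x) dx
where f(x) = \frac{1}{3}
= \frac{5}{8}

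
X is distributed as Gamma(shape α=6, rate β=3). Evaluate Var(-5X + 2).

For X ~ Gamma(shape α=6, rate β=3):
Var(X) = \frac{2}{3}
Var(-5X + 2) = (-5)² × Var(X) = 25 × \frac{2}{3} = \frac{50}{3}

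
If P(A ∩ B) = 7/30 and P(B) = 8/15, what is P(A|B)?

P(A|B) = P(A ∩ B) / P(B)
= (7/30) / (8/15)
= 7/16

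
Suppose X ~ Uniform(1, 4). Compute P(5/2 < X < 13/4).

P(5/2 < X < 13/4) = ∫_{5/2}^{13/4} f(x) dx
where f(x) = \frac{1}{3}
= \frac{1}{4}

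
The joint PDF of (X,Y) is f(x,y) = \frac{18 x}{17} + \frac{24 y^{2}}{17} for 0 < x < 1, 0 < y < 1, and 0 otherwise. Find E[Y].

E[Y] = ∫_0^1 ∫_0^1 y × f(x,y) dx dy
= \frac{21}{34}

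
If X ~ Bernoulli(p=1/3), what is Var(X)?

For X ~ Bernoulli(p=1/3):
Var(X) = \frac{2}{9}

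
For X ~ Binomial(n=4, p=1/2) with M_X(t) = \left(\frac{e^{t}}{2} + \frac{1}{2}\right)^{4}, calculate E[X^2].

To find E[X^2], compute M^(2)(0):
M^(1)(t) = 2 \left(\frac{e^{t}}{2} + \frac{1}{2}\right)^{3} e^{t}
M^(2)(t) = 2 \left(\frac{e^{t}}{2} + \frac{1}{2}\right)^{3} e^{t} + 3 \left(\frac{e^{t}}{2} + \frac{1}{2}\right)^{2} e^{2 t}
M^(2)(0) = 5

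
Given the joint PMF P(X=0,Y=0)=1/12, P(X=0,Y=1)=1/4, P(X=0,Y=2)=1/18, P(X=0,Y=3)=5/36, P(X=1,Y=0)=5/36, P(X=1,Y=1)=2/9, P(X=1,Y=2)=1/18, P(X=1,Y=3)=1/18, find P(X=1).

P(X=1) = P(X=1,Y=0) + P(X=1,Y=1) + P(X=1,Y=2) + P(X=1,Y=3)
= 5/36 + 2/9 + 1/18 + 1/18
= 17/36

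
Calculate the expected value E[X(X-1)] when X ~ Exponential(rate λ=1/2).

E[X(X-1)] = E[X² - X] = E[X²] - E[X]
E[X] = 2
E[X²] = Var(X) + (E[X])² = 4 + (2)² = 8
E[X(X-1)] = 8 - 2 = 6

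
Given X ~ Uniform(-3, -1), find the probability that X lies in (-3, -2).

P(-3 < X < -2) = ∫_{-3}^{-2} f(x) dx
where f(x) = \frac{1}{2}
= \frac{1}{2}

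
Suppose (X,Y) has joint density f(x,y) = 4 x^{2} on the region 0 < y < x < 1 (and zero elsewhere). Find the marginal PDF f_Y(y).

f_Y(y) = ∫_y^1 4 x^{2} dx = \frac{4}{3} - \frac{4 y^{3}}{3}
for 0 < y < 1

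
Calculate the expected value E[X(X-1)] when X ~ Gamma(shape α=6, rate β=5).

E[X(X-1)] = E[X² - X] = E[X²] - E[X]
E[X] = \frac{6}{5}
E[X²] = Var(X) + (E[X])² = \frac{6}{25} + (\frac{6}{5})² = \frac{42}{25}
E[X(X-1)] = \frac{42}{25} - \frac{6}{5} = \frac{12}{25}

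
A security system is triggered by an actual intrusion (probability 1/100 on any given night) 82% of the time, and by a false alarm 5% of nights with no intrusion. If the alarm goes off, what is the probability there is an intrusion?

Let D = the rare event, + = positive/flagged.
P(D) = 1/100
P(+|D) = 82/100 = 41/50
P(+|D') = 5/100 = 1/20
P(+) = P(+|D)P(D) + P(+|D')P(D')
     = \frac{41}{50} × \frac{1}{100} + \frac{1}{20} × \frac{99}{100}
     = \frac{577}{10000}
P(D|+) = P(+|D)P(D)/P(+) = \frac{82}{577}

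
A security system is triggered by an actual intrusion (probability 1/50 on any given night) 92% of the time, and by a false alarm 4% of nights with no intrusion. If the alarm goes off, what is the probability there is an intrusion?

Let D = the rare event, + = positive/flagged.
P(D) = 1/50
P(+|D) = 92/100 = 23/25
P(+|D') = 4/100 = 1/25
P(+) = P(+|D)P(D) + P(+|D')P(D')
     = \frac{23}{25} × \frac{1}{50} + \frac{1}{25} × \frac{49}{50}
     = \frac{36}{625}
P(D|+) = P(+|D)P(D)/P(+) = \frac{23}{72}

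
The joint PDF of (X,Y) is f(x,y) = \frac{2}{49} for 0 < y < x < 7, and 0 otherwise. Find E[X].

f_X(x) = ∫_0^x \frac{2}{49} dy = \frac{2 x}{49}
E[X] = ∫_0^7 x × (\frac{2 x}{49}) dx = \frac{14}{3}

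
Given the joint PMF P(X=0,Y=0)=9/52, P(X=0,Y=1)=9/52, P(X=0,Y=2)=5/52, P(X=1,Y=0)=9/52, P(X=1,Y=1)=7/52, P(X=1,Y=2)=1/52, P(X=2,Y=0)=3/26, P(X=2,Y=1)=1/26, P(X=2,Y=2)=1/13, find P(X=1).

P(X=1) = P(X=1,Y=0) + P(X=1,Y=1) + P(X=1,Y=2)
= 9/52 + 7/52 + 1/52
= 17/52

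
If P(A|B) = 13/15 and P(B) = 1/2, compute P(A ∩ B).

By definition, P(A|B) = P(A ∩ B) / P(B)
So P(A ∩ B) = P(A|B) × P(B)
= 13/15 × 1/2
= 13/30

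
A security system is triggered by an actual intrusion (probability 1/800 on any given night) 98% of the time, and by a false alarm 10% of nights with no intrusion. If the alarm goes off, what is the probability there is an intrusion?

Let D = the rare event, + = positive/flagged.
P(D) = 1/800
P(+|D) = 98/100 = 49/50
P(+|D') = 10/100 = 1/10
P(+) = P(+|D)P(D) + P(+|D')P(D')
     = \frac{49}{50} × \frac{1}{800} + \frac{1}{10} × \frac{799}{800}
     = \frac{1011}{10000}
P(D|+) = P(+|D)P(D)/P(+) = \frac{49}{4044}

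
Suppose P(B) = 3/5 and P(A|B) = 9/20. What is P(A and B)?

By definition, P(A|B) = P(A ∩ B) / P(B)
So P(A ∩ B) = P(A|B) × P(B)
= 9/20 × 3/5
= 27/100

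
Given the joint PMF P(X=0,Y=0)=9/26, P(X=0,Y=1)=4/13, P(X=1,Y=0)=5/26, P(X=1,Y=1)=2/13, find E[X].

First find marginal of X:
P(X=0) = 17/26
P(X=1) = 9/26
E[X] = 0 × 17/26 + 1 × 9/26 = 9/26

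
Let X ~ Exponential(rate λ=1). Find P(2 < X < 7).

P(2 < X < 7) = ∫_{2}^{7} f(x) dx
where f(x) = e^{- x}
= - \frac{1 - e^{5}}{e^{7}}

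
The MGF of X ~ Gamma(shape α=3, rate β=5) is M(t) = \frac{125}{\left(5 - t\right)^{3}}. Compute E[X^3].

To find E[X^3], compute M^(3)(0):
M^(1)(t) = \frac{375}{\left(5 - t\right)^{4}}
M^(2)(t) = \frac{1500}{\left(5 - t\right)^{5}}
M^(3)(t) = \frac{7500}{\left(5 - t\right)^{6}}
M^(3)(0) = \frac{12}{25}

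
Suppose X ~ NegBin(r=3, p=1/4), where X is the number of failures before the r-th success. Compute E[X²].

Using the identity E[X²] = Var(X) + (E[X])²:
E[X] = 9
Var(X) = 36
E[X²] = 36 + (9)²
= 117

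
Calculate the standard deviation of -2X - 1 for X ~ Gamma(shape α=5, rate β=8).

For X ~ Gamma(shape α=5, rate β=8):
Var(X) = \frac{5}{64}
SD(X) = √(Var(X)) = √(\frac{5}{64}) = \frac{\sqrt{5}}{8}
SD(-2X - 1) = |-2| × SD(X) = 2 × \frac{\sqrt{5}}{8} = \frac{\sqrt{5}}{4}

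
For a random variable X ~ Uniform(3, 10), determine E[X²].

Using the identity E[X²] = Var(X) + (E[X])²:
E[X] = \frac{13}{2}
Var(X) = \frac{49}{12}
E[X²] = \frac{49}{12} + (\frac{13}{2})²
= \frac{139}{3}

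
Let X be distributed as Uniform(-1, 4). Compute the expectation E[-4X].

For X ~ Uniform(-1, 4):
E[X] = \frac{3}{2}
E[-4X] = -4 × E[X] + 0 = -6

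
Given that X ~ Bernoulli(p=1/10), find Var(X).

For X ~ Bernoulli(p=1/10):
Var(X) = \frac{9}{100}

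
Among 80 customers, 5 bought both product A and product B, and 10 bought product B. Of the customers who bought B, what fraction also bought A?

P(A ∩ B) = 5/80 = 1/16
P(B) = 10/80 = 1/8
P(A|B) = P(A ∩ B) / P(B) = (1/16) / (1/8) = 1/2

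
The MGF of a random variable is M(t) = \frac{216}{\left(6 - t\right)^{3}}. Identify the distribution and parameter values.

The MGF M(t) = \frac{216}{\left(6 - t\right)^{3}} is the standard form for the Gamma distribution.
Comparing with the known MGF formula identifies: Gamma(shape α=3, rate β=6)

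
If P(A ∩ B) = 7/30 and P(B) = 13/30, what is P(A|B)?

P(A|B) = P(A ∩ B) / P(B)
= (7/30) / (13/30)
= 7/13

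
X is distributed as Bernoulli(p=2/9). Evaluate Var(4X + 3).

For X ~ Bernoulli(p=2/9):
Var(X) = \frac{14}{81}
Var(4X + 3) = (4)² × Var(X) = 16 × \frac{14}{81} = \frac{224}{81}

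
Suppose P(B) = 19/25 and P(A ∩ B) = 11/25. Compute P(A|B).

P(A|B) = P(A ∩ B) / P(B)
= (11/25) / (19/25)
= 11/19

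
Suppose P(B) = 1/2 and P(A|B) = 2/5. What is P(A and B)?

By definition, P(A|B) = P(A ∩ B) / P(B)
So P(A ∩ B) = P(A|B) × P(B)
= 2/5 × 1/2
= 1/5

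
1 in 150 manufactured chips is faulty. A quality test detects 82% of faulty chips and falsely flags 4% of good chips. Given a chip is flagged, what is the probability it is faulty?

Let D = the rare event, + = positive/flagged.
P(D) = 1/150
P(+|D) = 82/100 = 41/50
P(+|D') = 4/100 = 1/25
P(+) = P(+|D)P(D) + P(+|D')P(D')
     = \frac{41}{50} × \frac{1}{150} + \frac{1}{25} × \frac{149}{150}
     = \frac{113}{2500}
P(D|+) = P(+|D)P(D)/P(+) = \frac{41}{339}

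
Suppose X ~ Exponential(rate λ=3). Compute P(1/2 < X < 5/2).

P(1/2 < X < 5/2) = ∫_{1/2}^{5/2} f(x) dx
where f(x) = 3 e^{- 3 x}
= - \frac{1 - e^{6}}{e^{\frac{15}{2}}}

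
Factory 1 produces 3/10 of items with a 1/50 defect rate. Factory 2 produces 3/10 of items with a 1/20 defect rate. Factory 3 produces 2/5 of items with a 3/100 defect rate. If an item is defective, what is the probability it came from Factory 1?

Using Bayes' theorem:
P(F1) = 3/10, P(D|F1) = 1/50
P(F2) = 3/10, P(D|F2) = 1/20
P(F3) = 2/5, P(D|F3) = 3/100
P(D) = P(D|F1)P(F1) + P(D|F2)P(F2) + P(D|F3)P(F3)
     = \frac{33}{1000}
P(F1|D) = P(D|F1)P(F1) / P(D)
= \frac{2}{11}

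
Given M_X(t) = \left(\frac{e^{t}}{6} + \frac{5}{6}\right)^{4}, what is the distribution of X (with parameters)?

The MGF M(t) = \left(\frac{e^{t}}{6} + \frac{5}{6}\right)^{4} is the standard form for the Binomial distribution.
Comparing with the known MGF formula identifies: Binomial(n=4, p=1/6)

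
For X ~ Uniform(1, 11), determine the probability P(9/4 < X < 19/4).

P(9/4 < X < 19/4) = ∫_{9/4}^{19/4} f(x) dx
where f(x) = \frac{1}{10}
= \frac{1}{4}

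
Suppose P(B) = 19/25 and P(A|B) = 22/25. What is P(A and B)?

By definition, P(A|B) = P(A ∩ B) / P(B)
So P(A ∩ B) = P(A|B) × P(B)
= 22/25 × 19/25
= 418/625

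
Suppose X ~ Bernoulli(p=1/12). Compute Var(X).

For X ~ Bernoulli(p=1/12):
Var(X) = \frac{11}{144}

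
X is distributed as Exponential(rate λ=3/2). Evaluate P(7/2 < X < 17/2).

P(7/2 < X < 17/2) = ∫_{7/2}^{17/2} f(x) dx
where f(x) = \frac{3 e^{- \frac{3 x}{2}}}{2}
= - \frac{1 - e^{\frac{15}{2}}}{e^{\frac{51}{4}}}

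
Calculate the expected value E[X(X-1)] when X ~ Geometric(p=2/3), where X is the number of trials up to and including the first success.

E[X(X-1)] = E[X² - X] = E[X²] - E[X]
E[X] = \frac{3}{2}
E[X²] = Var(X) + (E[X])² = \frac{3}{4} + (\frac{3}{2})² = 3
E[X(X-1)] = 3 - \frac{3}{2} = \frac{3}{2}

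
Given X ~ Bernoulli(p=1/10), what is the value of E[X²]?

Using the identity E[X²] = Var(X) + (E[X])²:
E[X] = \frac{1}{10}
Var(X) = \frac{9}{100}
E[X²] = \frac{9}{100} + (\frac{1}{10})²
= \frac{1}{10}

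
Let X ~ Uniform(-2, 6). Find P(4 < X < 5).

P(4 < X < 5) = ∫_{4}^{5} f(x) dx
where f(x) = \frac{1}{8}
= \frac{1}{8}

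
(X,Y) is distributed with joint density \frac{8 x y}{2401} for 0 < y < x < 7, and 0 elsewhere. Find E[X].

f_X(x) = ∫_0^x \frac{8 x y}{2401} dy = \frac{4 x^{3}}{2401}
E[X] = ∫_0^7 x × (\frac{4 x^{3}}{2401}) dx = \frac{28}{5}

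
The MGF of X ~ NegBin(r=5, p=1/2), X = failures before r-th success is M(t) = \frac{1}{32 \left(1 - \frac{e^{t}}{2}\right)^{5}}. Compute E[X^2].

To find E[X^2], compute M^(2)(0):
M^(1)(t) = \frac{5 e^{t}}{64 \left(1 - \frac{e^{t}}{2}\right)^{6}}
M^(2)(t) = \frac{5 e^{t}}{64 \left(1 - \frac{e^{t}}{2}\right)^{6}} + \frac{15 e^{2 t}}{64 \left(1 - \frac{e^{t}}{2}\right)^{7}}
M^(2)(0) = 35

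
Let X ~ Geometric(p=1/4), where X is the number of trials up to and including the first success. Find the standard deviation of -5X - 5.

For X ~ Geometric(p=1/4), where X is the number of trials up to and including the first success:
Var(X) = 12
SD(X) = √(Var(X)) = √(12) = 2 \sqrt{3}
SD(-5X - 5) = |-5| × SD(X) = 5 × 2 \sqrt{3} = 10 \sqrt{3}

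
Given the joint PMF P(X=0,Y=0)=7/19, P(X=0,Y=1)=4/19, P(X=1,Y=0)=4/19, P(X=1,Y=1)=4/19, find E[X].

First find marginal of X:
P(X=0) = 11/19
P(X=1) = 8/19
E[X] = 0 × 11/19 + 1 × 8/19 = 8/19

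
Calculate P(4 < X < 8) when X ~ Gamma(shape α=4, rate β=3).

P(4 < X < 8) = ∫_{4}^{8} f(x) dx
where f(x) = \frac{27 x^{3} e^{- 3 x}}{2}
= \frac{-2617 + 373 e^{12}}{e^{24}}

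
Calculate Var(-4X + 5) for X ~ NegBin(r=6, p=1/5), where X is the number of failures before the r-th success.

For X ~ NegBin(r=6, p=1/5), where X is the number of failures before the r-th success:
Var(X) = 120
Var(-4X + 5) = (-4)² × Var(X) = 16 × 120 = 1920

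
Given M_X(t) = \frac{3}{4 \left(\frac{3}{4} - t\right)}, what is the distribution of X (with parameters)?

The MGF M(t) = \frac{3}{4 \left(\frac{3}{4} - t\right)} is the standard form for the Exponential distribution.
Comparing with the known MGF formula identifies: Exponential(rate λ=3/4)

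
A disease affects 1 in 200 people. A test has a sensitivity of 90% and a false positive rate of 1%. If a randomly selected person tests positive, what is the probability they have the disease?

Let D = the rare event, + = positive/flagged.
P(D) = 1/200
P(+|D) = 90/100 = 9/10
P(+|D') = 1/100
P(+) = P(+|D)P(D) + P(+|D')P(D')
     = \frac{9}{10} × \frac{1}{200} + \frac{1}{100} × \frac{199}{200}
     = \frac{289}{20000}
P(D|+) = P(+|D)P(D)/P(+) = \frac{90}{289}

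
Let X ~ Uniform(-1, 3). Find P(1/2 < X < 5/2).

P(1/2 < X < 5/2) = ∫_{1/2}^{5/2} f(x) dx
where f(x) = \frac{1}{4}
= \frac{1}{2}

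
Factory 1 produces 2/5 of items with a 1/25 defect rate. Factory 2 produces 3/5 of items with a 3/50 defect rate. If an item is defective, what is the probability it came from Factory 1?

Using Bayes' theorem:
P(F1) = 2/5, P(D|F1) = 1/25
P(F2) = 3/5, P(D|F2) = 3/50
P(D) = P(D|F1)P(F1) + P(D|F2)P(F2)
     = \frac{13}{250}
P(F1|D) = P(D|F1)P(F1) / P(D)
= \frac{4}{13}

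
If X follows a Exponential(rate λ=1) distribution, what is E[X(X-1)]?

E[X(X-1)] = E[X² - X] = E[X²] - E[X]
E[X] = 1
E[X²] = Var(X) + (E[X])² = 1 + (1)² = 2
E[X(X-1)] = 2 - 1 = 1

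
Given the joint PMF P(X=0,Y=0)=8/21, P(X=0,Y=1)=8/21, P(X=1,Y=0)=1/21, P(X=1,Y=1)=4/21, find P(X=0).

P(X=0) = P(X=0,Y=0) + P(X=0,Y=1)
= 8/21 + 8/21
= 16/21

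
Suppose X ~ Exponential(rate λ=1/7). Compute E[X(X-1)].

E[X(X-1)] = E[X² - X] = E[X²] - E[X]
E[X] = 7
E[X²] = Var(X) + (E[X])² = 49 + (7)² = 98
E[X(X-1)] = 98 - 7 = 91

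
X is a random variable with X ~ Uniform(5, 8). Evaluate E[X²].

Using the identity E[X²] = Var(X) + (E[X])²:
E[X] = \frac{13}{2}
Var(X) = \frac{3}{4}
E[X²] = \frac{3}{4} + (\frac{13}{2})²
= 43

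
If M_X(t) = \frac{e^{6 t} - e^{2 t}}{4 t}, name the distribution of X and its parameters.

The MGF M(t) = \frac{e^{6 t} - e^{2 t}}{4 t} is the standard form for the Uniform distribution.
Comparing with the known MGF formula identifies: Uniform(2, 6)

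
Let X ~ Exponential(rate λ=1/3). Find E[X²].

Using the identity E[X²] = Var(X) + (E[X])²:
E[X] = 3
Var(X) = 9
E[X²] = 9 + (3)²
= 18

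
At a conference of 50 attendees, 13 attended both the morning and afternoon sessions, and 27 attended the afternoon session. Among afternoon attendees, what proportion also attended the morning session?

P(A ∩ B) = 13/50
P(B) = 27/50
P(A|B) = P(A ∩ B) / P(B) = (13/50) / (27/50) = 13/27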